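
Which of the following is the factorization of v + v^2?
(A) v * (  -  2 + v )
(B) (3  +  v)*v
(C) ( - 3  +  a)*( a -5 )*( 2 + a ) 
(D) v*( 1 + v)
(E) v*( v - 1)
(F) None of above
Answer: D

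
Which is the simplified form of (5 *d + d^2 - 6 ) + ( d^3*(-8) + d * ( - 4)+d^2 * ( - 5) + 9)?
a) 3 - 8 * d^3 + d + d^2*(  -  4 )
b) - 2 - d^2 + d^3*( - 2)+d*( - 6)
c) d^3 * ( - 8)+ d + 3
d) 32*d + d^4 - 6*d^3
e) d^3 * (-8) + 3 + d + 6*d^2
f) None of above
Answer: a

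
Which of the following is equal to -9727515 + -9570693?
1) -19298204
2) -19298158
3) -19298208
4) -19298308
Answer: 3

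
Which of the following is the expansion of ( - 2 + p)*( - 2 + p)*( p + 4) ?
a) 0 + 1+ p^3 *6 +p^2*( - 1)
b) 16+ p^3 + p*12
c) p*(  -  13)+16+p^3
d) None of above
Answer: d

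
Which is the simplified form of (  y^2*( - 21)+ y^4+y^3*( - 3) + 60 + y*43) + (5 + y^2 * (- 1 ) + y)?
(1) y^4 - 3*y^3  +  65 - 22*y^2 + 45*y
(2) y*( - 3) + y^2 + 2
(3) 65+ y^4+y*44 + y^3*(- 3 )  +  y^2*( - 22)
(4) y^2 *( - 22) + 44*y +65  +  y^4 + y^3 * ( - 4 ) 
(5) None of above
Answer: 3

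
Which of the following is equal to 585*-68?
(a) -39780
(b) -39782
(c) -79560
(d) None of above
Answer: a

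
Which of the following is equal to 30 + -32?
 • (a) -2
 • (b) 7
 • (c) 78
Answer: a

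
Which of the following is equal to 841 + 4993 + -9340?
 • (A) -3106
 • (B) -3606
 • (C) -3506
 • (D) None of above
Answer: C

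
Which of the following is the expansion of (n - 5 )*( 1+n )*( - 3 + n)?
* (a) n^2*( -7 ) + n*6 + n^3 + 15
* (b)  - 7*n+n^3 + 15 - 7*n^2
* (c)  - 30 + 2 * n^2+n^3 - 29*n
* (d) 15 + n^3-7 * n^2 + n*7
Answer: d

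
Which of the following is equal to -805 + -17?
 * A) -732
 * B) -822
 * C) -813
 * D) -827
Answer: B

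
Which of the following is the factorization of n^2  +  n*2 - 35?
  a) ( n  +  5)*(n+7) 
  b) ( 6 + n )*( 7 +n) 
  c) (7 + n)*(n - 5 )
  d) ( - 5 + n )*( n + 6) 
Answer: c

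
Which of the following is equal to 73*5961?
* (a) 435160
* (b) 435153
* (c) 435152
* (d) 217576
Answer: b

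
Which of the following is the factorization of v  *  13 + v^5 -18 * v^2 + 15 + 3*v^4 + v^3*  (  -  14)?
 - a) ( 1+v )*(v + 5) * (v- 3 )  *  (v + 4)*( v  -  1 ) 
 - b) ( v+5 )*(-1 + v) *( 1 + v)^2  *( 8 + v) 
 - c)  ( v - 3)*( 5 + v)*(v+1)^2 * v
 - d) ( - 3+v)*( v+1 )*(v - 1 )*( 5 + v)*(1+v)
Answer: d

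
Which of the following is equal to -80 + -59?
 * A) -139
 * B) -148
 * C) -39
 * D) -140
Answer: A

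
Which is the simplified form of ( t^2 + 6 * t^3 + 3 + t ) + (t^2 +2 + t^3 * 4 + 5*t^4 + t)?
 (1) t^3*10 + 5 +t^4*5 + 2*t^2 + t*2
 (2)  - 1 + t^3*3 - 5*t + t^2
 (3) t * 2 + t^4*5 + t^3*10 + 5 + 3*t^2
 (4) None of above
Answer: 1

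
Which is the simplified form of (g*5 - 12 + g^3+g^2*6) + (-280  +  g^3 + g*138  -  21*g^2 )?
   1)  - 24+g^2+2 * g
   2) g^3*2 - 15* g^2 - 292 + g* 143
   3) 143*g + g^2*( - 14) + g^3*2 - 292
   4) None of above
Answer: 2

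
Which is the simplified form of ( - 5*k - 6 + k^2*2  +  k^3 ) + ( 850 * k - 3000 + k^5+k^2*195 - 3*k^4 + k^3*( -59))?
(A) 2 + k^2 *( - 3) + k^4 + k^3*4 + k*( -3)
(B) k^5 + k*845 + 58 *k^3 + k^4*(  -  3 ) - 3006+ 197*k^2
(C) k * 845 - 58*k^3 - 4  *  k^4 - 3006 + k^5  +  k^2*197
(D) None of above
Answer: D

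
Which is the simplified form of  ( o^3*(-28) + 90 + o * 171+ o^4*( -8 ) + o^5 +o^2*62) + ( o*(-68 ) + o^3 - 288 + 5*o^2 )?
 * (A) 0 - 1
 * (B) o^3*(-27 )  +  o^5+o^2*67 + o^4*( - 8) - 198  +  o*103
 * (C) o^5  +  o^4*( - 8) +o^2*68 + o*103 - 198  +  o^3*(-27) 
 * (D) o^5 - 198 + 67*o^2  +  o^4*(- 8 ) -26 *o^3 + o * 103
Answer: B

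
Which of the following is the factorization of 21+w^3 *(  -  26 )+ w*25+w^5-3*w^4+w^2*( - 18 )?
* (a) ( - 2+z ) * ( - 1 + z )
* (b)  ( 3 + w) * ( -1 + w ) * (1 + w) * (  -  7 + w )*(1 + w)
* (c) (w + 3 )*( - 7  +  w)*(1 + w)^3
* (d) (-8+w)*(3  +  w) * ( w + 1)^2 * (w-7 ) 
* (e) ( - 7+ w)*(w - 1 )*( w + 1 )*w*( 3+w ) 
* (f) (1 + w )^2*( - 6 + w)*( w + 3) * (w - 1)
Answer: b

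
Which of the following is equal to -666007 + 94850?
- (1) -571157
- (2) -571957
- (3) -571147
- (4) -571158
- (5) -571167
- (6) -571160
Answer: 1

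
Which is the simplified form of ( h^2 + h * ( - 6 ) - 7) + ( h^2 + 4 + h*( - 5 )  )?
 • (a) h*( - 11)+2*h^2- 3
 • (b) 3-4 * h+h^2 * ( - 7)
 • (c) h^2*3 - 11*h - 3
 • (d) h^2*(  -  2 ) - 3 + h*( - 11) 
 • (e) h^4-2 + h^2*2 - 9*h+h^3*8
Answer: a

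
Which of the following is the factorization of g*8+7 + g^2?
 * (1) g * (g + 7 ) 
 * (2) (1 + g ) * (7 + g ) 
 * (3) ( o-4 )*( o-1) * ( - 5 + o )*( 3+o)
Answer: 2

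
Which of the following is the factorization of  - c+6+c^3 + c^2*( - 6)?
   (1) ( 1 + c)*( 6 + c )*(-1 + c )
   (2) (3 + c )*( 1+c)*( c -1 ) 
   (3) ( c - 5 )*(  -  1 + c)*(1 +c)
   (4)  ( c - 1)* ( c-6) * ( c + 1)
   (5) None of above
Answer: 4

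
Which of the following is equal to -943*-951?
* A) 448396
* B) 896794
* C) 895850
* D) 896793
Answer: D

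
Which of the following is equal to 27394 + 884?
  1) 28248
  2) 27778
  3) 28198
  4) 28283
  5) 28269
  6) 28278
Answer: 6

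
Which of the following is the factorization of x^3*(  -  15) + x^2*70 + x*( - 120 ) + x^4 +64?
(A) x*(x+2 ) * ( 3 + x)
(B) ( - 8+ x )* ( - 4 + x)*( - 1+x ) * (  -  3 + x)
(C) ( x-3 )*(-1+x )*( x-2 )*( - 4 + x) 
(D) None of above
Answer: D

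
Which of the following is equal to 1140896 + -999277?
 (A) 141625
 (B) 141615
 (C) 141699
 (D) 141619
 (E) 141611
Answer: D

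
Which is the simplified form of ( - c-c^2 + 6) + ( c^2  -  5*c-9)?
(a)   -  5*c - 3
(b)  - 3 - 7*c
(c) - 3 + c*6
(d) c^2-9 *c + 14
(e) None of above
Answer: e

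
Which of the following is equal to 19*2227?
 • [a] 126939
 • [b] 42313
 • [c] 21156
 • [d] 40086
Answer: b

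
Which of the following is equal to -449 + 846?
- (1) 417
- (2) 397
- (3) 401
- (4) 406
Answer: 2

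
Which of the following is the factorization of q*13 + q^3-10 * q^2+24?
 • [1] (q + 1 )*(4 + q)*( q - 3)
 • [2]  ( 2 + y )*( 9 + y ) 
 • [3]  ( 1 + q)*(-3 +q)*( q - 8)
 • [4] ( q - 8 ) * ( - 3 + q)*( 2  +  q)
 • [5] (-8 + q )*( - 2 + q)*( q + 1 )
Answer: 3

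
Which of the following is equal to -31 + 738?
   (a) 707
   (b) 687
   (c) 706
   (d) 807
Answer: a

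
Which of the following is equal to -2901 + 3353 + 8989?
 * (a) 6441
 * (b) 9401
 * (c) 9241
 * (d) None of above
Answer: d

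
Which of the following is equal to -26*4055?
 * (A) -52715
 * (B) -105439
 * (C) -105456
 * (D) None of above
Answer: D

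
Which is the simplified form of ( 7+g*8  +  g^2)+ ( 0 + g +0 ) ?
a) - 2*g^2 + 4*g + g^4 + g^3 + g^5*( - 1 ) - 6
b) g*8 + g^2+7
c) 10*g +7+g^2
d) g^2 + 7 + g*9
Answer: d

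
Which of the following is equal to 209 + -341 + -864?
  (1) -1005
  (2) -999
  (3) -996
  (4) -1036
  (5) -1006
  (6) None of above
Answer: 3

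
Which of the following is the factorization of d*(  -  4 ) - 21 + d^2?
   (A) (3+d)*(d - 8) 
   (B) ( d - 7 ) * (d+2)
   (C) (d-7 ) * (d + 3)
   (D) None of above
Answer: C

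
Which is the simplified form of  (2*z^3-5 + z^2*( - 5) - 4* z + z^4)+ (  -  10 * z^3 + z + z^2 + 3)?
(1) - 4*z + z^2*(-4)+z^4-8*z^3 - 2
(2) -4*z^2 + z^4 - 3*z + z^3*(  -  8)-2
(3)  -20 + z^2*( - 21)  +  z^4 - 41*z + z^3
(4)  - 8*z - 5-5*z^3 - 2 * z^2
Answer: 2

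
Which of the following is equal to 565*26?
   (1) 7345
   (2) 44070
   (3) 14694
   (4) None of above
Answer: 4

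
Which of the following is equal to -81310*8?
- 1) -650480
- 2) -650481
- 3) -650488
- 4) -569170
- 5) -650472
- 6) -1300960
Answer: 1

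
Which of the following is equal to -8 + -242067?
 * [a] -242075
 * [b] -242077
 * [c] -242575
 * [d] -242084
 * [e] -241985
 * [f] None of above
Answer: a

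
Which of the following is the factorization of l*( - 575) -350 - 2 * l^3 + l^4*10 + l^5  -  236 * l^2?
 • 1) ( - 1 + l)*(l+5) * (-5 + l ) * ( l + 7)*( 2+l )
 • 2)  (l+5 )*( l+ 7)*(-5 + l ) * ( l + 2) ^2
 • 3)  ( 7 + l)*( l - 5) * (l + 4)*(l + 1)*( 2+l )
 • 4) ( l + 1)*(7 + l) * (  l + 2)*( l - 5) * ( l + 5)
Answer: 4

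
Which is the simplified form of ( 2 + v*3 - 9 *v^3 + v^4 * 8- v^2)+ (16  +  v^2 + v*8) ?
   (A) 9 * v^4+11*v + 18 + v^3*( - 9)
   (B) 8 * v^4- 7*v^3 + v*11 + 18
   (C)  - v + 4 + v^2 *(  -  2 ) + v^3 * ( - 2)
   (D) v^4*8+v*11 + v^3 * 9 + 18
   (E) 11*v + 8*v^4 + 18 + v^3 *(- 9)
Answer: E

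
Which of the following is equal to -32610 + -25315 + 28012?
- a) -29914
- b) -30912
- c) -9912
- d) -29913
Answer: d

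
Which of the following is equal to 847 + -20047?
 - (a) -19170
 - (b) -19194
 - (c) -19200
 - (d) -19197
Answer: c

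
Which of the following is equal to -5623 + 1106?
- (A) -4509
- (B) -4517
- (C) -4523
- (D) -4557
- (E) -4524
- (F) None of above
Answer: B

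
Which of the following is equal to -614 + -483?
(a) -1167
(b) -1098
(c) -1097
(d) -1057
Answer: c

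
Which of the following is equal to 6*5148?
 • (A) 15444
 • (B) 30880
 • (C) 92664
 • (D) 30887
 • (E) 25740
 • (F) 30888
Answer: F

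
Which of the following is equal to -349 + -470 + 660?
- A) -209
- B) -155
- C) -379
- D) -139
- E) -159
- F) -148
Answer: E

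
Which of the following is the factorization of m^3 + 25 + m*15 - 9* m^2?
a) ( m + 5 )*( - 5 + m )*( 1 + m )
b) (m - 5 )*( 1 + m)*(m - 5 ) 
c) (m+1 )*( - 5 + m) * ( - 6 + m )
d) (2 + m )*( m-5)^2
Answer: b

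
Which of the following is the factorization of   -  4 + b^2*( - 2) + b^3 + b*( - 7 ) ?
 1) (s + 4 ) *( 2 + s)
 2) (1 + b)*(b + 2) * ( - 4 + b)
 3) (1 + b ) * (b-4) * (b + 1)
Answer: 3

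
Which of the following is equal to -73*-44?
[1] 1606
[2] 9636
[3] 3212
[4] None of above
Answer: 3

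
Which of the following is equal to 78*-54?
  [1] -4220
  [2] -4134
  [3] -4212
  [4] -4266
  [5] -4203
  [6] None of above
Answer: 3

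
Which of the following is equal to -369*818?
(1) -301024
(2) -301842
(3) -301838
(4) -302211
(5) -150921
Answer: 2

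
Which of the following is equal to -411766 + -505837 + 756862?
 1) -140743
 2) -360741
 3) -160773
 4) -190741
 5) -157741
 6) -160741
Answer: 6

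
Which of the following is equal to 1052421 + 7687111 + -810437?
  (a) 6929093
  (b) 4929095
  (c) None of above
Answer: c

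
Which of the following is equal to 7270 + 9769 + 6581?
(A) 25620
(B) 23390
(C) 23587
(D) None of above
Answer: D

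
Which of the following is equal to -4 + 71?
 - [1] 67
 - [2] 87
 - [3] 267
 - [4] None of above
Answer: 1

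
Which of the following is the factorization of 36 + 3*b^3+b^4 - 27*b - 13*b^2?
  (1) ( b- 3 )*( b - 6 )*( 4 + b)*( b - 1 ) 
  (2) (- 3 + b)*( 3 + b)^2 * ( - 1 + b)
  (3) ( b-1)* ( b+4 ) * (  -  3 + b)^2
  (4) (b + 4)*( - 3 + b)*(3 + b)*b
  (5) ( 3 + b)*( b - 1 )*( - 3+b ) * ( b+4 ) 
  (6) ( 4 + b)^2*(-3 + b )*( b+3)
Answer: 5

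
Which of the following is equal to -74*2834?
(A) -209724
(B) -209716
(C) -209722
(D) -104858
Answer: B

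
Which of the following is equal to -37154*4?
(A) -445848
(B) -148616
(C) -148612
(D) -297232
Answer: B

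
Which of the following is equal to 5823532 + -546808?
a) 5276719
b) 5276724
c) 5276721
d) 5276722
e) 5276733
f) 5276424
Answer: b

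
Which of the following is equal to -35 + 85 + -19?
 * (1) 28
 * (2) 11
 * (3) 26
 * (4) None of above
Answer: 4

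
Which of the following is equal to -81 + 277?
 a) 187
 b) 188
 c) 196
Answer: c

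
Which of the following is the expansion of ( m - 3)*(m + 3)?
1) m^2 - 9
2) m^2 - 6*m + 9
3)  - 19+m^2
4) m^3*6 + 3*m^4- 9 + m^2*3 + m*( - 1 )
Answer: 1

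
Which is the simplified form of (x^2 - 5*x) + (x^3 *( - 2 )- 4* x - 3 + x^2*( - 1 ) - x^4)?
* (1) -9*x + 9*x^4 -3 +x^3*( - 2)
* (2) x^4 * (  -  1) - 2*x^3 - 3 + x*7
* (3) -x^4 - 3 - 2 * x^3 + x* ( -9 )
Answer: 3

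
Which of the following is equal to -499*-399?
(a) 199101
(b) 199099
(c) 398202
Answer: a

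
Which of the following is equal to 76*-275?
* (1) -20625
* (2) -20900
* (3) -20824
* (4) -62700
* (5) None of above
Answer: 2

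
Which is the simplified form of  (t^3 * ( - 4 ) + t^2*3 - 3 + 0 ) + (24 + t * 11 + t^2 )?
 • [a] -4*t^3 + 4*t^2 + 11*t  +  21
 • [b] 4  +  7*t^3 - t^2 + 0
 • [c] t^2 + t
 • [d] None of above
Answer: a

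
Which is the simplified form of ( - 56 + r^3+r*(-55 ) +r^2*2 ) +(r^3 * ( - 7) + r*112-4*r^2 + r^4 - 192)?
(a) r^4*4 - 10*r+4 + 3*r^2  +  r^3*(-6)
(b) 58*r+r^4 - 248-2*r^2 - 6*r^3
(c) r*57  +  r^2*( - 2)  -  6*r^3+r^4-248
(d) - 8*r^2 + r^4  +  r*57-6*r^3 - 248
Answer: c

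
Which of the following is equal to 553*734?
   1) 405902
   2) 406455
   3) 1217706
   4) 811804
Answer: 1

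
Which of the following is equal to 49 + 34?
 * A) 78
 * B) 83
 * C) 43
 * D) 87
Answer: B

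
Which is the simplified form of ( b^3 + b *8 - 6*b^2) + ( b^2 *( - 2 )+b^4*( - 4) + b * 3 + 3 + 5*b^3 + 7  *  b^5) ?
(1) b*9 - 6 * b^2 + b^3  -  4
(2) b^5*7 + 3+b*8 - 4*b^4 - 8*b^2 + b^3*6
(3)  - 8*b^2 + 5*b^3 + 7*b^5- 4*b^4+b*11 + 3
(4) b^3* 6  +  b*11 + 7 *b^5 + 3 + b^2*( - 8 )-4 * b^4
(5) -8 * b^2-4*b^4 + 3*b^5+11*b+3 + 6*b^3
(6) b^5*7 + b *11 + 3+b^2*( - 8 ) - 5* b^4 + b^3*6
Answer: 4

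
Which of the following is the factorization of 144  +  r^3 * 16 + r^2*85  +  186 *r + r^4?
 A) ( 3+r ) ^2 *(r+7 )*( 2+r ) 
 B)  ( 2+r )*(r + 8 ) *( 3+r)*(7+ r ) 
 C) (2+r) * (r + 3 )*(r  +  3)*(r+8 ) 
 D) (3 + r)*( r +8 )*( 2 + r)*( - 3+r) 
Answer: C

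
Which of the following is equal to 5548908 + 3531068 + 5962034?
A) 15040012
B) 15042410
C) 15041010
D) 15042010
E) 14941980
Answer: D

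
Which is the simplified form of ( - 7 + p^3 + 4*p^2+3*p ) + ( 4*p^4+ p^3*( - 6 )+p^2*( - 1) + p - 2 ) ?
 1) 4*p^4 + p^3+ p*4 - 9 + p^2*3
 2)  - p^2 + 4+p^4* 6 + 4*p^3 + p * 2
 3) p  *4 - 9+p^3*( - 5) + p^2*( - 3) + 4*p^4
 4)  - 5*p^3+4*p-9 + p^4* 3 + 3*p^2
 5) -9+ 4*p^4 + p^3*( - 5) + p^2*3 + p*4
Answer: 5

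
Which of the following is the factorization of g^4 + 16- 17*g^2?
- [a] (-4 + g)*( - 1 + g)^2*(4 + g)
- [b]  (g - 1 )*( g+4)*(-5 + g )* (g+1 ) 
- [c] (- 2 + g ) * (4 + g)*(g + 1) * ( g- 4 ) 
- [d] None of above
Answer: d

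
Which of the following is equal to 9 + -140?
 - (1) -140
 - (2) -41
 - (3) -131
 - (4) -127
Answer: 3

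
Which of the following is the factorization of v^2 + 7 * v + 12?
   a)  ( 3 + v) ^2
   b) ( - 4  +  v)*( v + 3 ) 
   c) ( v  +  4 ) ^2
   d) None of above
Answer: d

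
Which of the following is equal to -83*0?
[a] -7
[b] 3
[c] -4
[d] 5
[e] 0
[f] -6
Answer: e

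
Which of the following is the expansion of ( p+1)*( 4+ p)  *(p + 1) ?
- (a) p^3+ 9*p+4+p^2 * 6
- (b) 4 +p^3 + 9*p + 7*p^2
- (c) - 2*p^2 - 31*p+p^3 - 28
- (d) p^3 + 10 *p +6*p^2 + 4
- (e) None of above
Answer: a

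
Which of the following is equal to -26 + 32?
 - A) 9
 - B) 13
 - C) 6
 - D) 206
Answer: C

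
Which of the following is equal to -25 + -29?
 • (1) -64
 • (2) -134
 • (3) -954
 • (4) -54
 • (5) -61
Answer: 4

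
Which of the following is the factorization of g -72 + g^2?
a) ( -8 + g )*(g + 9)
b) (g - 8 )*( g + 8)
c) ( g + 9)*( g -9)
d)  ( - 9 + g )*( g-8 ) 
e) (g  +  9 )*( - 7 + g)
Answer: a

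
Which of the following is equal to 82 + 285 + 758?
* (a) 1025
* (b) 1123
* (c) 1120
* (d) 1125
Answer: d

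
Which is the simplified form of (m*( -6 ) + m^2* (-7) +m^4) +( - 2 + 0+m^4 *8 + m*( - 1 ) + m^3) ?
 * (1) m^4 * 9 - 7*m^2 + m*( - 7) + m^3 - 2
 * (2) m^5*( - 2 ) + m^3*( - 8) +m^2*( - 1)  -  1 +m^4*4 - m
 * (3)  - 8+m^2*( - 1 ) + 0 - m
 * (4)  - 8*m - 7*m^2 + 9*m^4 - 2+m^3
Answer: 1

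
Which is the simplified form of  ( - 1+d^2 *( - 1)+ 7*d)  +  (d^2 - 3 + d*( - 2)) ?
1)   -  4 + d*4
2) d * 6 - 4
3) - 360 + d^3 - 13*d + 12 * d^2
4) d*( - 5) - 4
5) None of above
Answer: 5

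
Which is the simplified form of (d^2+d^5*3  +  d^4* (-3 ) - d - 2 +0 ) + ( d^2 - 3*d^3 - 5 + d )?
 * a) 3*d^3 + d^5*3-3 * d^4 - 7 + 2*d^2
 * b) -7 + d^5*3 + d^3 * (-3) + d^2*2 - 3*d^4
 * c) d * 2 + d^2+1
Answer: b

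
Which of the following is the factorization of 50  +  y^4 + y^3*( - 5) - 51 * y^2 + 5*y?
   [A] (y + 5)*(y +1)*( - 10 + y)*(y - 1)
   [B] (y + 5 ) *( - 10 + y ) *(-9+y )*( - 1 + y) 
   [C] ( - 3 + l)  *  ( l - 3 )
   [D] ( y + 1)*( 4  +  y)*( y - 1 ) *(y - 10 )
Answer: A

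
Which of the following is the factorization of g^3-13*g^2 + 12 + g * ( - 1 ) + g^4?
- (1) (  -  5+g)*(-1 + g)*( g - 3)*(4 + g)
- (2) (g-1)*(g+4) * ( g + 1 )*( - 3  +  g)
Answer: 2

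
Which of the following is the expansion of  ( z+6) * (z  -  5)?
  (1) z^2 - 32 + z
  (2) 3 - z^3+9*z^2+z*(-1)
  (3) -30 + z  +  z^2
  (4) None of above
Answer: 3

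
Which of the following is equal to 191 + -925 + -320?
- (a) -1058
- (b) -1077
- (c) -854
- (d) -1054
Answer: d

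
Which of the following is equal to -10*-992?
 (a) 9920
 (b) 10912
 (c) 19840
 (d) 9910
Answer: a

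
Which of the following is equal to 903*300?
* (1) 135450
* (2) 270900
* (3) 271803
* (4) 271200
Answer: 2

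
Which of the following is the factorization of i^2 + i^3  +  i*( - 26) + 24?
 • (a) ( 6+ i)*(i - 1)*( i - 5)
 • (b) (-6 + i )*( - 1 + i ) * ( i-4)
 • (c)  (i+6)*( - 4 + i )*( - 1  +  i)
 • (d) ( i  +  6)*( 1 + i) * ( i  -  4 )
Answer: c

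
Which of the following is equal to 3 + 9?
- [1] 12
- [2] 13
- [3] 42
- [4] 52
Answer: 1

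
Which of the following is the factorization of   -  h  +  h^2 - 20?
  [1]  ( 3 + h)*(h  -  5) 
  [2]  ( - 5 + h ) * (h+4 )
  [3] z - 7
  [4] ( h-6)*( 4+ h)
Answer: 2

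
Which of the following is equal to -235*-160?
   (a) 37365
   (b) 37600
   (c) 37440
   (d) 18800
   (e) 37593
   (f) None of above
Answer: b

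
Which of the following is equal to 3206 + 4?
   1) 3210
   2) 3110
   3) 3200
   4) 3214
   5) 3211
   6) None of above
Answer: 1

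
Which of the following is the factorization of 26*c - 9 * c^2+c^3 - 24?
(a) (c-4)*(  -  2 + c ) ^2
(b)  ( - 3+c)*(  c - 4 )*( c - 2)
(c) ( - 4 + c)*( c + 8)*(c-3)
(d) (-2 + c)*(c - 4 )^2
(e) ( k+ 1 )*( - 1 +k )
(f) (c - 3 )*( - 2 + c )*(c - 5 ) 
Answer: b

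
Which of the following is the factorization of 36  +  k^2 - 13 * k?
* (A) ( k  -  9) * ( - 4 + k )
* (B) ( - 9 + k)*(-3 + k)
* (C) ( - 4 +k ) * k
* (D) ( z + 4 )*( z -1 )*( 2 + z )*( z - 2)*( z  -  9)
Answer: A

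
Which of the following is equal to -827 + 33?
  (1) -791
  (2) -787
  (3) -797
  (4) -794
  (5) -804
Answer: 4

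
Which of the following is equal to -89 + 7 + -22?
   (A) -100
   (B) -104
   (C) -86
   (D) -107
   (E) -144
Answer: B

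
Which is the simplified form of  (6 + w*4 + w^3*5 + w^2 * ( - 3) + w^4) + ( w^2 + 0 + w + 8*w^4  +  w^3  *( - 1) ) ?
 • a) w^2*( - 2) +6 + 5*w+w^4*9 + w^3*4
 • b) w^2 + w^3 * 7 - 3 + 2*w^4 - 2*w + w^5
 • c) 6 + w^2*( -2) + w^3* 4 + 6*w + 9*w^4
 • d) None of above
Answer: a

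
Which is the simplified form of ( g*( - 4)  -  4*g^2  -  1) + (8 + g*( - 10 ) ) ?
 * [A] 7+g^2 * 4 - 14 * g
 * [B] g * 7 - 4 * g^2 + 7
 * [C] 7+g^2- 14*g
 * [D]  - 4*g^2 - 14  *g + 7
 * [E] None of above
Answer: D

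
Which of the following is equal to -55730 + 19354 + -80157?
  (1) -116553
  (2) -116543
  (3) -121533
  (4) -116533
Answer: 4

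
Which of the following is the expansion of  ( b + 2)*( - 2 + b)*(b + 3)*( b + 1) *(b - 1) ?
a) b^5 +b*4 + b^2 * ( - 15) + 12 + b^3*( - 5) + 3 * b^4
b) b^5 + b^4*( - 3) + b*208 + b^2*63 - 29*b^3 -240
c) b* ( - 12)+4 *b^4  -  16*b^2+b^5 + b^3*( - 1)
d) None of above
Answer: a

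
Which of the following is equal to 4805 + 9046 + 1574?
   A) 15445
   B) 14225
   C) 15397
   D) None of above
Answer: D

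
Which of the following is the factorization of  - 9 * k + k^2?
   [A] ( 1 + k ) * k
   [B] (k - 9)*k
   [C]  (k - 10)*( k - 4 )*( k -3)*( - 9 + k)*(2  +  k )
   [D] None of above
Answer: B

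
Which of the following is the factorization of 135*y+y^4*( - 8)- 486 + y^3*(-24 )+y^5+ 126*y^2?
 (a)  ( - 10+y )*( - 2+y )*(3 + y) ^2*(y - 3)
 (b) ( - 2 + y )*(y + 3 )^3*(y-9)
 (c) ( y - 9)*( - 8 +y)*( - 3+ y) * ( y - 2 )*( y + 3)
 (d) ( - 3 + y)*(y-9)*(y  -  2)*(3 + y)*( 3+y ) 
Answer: d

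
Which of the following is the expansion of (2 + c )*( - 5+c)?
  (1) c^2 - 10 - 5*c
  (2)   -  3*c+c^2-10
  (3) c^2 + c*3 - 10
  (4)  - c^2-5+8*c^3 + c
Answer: 2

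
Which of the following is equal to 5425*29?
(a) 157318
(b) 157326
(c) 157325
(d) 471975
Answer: c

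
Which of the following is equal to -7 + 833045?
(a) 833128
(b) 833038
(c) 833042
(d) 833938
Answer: b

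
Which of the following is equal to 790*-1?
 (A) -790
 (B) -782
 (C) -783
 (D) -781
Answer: A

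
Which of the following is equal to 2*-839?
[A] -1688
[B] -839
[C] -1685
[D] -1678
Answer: D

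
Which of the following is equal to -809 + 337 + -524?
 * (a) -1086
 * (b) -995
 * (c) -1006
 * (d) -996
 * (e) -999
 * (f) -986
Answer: d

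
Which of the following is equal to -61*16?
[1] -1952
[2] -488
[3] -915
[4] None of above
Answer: 4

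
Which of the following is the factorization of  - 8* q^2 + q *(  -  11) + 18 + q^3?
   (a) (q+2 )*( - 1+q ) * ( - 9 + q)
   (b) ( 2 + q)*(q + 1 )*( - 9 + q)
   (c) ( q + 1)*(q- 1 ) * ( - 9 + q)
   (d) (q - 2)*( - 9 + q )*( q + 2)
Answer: a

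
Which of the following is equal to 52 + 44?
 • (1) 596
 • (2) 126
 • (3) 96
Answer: 3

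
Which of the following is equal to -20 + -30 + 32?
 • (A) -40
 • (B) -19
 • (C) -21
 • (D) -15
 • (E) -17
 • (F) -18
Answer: F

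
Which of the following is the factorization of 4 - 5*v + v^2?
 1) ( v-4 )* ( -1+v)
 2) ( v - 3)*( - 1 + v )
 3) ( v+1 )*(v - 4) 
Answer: 1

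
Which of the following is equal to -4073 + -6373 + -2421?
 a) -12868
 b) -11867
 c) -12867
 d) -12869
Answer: c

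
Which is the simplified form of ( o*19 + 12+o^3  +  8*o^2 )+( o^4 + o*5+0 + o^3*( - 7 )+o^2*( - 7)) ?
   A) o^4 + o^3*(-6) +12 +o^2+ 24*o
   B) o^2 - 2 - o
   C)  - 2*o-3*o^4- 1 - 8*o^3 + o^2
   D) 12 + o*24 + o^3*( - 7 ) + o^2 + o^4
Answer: A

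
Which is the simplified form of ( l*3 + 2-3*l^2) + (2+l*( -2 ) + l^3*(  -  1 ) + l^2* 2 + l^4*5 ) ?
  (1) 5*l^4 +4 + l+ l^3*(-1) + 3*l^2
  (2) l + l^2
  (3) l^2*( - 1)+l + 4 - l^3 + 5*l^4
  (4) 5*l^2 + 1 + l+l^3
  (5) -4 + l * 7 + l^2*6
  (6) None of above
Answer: 3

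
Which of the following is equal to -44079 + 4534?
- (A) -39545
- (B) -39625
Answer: A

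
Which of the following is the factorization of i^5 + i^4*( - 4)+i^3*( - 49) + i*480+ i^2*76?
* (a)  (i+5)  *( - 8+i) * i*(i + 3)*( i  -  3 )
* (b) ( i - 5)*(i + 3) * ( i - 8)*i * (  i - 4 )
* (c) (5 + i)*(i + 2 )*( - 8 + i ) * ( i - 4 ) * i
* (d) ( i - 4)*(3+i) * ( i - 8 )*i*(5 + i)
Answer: d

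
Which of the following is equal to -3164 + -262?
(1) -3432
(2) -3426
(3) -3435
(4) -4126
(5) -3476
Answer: 2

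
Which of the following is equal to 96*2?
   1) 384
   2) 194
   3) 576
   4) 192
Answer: 4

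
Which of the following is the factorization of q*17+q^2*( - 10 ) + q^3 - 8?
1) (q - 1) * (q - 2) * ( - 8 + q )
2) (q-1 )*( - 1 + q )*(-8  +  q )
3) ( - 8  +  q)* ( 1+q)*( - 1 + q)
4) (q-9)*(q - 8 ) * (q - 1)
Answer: 2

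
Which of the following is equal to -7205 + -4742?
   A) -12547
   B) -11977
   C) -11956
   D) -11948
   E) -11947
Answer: E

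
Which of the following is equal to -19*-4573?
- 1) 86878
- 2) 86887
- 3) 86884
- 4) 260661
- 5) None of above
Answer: 2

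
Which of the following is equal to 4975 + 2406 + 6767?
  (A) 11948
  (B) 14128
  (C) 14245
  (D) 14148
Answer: D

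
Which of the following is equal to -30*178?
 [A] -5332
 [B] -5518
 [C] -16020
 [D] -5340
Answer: D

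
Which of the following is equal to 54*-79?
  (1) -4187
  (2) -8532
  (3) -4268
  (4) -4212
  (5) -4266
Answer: 5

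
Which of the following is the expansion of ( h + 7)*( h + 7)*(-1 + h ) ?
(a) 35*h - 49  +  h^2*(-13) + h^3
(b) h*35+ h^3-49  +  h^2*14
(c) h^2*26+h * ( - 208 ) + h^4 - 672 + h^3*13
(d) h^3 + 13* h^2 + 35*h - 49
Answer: d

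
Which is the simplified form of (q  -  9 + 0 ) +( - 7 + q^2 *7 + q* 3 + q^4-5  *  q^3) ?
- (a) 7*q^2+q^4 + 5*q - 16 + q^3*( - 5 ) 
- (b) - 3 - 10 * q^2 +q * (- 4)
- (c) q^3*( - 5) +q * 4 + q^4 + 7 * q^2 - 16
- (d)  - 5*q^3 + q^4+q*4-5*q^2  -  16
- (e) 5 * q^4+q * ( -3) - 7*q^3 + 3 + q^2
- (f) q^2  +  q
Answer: c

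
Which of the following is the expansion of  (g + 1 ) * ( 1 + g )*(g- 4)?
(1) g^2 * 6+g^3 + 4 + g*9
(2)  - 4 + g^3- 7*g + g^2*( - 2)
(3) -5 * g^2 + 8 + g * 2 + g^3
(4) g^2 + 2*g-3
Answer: 2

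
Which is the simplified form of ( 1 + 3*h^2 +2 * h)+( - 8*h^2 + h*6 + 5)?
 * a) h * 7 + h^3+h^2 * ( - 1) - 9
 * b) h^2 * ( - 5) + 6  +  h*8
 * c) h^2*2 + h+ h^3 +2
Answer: b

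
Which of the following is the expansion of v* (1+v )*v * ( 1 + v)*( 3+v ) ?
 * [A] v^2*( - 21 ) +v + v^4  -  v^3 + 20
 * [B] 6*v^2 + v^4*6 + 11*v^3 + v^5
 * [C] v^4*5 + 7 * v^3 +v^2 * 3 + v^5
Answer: C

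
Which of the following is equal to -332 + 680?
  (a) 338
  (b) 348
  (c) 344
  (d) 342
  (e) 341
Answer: b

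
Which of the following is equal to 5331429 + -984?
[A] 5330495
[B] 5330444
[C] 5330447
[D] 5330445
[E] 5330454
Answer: D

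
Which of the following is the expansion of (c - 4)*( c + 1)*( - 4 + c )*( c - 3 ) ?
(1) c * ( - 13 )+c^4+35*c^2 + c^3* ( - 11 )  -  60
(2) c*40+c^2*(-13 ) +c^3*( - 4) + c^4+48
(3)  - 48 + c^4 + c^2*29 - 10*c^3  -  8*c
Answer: 3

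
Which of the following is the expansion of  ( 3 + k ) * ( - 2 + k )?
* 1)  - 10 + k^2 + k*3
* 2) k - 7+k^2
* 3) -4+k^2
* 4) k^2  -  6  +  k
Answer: 4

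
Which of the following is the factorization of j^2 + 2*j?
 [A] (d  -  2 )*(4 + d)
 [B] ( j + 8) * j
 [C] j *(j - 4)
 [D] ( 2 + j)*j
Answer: D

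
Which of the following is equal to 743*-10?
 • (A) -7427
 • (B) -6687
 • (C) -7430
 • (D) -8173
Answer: C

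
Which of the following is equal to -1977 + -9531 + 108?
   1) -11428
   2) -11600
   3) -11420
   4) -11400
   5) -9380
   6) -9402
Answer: 4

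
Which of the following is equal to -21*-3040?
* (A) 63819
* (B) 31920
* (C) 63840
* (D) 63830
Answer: C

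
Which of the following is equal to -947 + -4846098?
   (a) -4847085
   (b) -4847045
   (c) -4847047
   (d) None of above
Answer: b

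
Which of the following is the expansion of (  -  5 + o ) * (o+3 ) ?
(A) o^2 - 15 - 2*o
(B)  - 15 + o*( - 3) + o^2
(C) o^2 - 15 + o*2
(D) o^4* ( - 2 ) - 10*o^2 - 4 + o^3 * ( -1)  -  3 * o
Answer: A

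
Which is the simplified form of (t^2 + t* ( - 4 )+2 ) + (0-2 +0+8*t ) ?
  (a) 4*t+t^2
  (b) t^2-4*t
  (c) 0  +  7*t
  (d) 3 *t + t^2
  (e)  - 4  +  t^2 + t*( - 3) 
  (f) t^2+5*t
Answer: a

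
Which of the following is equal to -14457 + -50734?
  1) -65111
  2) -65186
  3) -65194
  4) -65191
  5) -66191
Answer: 4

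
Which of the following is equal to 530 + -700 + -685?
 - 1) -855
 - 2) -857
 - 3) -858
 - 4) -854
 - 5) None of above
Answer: 1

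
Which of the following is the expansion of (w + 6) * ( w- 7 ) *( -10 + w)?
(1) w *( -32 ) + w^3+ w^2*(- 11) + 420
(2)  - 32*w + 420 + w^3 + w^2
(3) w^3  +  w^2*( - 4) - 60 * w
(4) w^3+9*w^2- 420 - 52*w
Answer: 1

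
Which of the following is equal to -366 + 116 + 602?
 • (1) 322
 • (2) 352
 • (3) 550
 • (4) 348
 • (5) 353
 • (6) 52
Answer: 2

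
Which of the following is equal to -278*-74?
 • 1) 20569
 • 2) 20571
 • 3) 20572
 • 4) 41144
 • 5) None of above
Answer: 3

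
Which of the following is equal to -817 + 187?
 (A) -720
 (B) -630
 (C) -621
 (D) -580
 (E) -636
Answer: B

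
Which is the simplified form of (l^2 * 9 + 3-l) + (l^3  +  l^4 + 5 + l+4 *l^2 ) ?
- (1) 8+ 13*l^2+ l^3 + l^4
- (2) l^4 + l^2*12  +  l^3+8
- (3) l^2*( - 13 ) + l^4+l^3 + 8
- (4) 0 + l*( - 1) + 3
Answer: 1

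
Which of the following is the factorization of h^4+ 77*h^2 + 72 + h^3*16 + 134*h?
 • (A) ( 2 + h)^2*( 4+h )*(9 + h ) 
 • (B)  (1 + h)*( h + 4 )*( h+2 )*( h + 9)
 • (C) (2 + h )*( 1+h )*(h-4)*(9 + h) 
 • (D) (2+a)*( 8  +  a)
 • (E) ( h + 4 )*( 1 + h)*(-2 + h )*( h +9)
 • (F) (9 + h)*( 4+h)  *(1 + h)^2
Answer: B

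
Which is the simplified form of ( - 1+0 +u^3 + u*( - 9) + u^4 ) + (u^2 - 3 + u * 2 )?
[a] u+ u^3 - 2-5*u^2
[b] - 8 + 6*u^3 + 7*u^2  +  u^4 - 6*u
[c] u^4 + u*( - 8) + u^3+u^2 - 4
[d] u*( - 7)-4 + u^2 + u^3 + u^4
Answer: d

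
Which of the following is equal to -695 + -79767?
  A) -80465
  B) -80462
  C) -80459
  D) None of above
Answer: B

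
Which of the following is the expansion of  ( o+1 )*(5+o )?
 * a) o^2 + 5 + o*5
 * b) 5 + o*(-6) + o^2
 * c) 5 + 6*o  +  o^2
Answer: c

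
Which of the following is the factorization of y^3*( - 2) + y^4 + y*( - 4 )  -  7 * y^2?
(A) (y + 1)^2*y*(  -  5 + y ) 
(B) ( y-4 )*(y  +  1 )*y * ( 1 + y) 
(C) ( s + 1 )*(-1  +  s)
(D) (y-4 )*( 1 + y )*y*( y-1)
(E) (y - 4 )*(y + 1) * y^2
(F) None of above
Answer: B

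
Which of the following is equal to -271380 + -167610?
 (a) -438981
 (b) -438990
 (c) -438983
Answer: b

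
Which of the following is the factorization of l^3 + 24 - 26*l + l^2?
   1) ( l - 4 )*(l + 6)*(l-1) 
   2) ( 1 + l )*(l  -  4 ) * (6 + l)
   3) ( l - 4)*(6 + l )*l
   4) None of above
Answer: 1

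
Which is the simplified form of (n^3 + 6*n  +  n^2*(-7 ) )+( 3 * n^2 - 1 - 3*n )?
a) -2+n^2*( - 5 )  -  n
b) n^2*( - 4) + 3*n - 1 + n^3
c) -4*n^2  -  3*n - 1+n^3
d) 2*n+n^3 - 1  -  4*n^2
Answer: b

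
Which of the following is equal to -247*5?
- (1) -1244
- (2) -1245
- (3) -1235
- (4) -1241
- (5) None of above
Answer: 3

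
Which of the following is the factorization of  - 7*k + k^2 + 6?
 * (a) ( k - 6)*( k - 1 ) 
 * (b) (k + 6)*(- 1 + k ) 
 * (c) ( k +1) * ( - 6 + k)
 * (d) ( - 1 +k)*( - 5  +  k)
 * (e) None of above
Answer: a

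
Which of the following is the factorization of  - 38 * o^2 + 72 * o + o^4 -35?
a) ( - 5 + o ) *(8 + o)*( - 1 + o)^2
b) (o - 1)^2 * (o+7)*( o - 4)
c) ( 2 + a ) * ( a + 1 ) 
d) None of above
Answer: d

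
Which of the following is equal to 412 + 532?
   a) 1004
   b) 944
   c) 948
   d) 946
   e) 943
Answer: b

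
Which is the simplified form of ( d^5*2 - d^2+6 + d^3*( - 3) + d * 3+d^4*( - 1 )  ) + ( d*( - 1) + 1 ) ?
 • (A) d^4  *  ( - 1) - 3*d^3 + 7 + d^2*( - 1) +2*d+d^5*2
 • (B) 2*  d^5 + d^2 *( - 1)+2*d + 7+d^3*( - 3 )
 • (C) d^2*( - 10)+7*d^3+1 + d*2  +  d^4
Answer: A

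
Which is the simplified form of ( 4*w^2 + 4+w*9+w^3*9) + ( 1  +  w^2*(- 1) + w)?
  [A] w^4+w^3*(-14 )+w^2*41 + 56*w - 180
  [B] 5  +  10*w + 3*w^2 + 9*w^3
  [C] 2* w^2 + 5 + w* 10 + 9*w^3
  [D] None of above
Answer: B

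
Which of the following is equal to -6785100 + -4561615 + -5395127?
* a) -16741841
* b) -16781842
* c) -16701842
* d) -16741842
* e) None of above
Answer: d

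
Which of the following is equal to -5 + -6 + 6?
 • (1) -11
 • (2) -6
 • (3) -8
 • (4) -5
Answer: 4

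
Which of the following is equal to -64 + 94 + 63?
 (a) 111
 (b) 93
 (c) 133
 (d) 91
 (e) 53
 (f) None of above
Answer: b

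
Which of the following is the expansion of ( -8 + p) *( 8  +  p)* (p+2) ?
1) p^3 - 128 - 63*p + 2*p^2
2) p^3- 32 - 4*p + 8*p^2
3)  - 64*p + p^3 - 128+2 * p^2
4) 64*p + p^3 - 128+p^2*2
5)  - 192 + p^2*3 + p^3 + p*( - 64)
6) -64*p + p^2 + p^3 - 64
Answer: 3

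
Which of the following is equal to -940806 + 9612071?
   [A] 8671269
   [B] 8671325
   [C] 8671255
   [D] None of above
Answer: D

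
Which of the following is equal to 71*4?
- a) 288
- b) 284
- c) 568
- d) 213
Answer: b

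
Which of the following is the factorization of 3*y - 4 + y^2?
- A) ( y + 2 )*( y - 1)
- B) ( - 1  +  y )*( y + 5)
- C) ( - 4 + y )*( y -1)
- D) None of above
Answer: D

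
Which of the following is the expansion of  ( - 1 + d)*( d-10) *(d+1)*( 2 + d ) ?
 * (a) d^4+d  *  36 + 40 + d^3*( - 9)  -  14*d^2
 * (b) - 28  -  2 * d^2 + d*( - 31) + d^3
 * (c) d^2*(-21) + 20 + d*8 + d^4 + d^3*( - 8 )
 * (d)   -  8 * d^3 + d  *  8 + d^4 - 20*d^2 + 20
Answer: c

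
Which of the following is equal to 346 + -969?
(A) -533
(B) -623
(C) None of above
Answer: B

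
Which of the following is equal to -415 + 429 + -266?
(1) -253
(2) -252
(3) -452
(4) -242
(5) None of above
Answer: 2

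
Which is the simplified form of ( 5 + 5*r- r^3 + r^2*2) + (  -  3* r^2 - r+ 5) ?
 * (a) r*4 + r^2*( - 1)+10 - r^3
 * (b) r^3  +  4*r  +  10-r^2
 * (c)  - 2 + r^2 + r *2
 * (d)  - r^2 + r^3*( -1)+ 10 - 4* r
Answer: a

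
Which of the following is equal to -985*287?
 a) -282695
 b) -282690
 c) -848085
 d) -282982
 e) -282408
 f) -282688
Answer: a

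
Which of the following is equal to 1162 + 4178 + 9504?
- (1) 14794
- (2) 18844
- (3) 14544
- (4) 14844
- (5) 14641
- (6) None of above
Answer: 4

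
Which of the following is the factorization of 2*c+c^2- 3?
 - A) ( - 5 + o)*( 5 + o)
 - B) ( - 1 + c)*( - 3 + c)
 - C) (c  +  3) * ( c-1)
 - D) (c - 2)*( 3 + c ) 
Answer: C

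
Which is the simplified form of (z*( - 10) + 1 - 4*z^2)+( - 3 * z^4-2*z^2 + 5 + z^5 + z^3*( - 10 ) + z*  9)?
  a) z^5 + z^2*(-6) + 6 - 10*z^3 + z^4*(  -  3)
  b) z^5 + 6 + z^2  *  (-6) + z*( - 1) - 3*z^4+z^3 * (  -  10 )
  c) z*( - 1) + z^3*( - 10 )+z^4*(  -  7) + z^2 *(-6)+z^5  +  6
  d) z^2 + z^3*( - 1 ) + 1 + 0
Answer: b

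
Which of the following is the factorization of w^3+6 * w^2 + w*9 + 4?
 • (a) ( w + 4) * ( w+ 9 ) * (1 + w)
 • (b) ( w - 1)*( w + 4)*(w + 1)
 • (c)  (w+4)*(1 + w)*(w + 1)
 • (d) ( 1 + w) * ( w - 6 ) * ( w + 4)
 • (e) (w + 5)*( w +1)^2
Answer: c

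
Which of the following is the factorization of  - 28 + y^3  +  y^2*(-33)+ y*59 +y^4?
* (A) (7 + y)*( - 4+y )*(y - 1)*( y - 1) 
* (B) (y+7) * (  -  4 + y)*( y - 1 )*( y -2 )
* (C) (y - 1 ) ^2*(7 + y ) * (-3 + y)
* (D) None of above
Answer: A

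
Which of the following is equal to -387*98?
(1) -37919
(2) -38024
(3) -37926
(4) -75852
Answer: 3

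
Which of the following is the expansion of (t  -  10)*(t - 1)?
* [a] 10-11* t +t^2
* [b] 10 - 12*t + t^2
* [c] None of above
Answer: a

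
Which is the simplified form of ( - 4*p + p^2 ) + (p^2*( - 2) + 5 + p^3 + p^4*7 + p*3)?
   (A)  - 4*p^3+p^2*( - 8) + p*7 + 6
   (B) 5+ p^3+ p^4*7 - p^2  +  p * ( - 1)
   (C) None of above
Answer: B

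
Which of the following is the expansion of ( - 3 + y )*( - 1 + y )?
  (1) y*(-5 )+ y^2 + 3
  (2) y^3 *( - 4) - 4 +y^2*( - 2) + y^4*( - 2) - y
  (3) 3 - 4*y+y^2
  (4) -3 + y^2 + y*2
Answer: 3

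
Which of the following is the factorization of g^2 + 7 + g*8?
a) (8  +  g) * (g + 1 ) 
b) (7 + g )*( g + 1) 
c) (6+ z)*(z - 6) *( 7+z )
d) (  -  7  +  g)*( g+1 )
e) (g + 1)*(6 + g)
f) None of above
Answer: b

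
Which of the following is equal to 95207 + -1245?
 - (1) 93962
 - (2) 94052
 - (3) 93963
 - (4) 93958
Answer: 1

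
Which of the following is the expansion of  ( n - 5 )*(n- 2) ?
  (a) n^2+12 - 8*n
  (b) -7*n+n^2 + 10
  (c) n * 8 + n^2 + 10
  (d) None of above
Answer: b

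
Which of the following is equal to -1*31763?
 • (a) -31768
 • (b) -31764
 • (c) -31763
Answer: c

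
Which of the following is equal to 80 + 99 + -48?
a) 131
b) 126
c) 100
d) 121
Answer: a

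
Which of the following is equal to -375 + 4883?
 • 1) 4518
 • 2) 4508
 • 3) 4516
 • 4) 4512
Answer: 2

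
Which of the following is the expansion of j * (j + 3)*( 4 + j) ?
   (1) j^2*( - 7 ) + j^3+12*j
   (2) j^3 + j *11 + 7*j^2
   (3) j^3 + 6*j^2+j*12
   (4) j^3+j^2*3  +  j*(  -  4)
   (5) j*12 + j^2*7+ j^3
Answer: 5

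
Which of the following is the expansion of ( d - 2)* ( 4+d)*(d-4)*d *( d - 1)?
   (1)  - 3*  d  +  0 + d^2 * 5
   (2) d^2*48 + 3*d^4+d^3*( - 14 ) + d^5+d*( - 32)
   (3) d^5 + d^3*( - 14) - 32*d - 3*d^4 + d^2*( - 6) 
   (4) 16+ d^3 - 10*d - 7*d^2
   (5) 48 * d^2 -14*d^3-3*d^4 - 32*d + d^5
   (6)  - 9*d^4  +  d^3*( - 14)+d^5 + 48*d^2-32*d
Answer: 5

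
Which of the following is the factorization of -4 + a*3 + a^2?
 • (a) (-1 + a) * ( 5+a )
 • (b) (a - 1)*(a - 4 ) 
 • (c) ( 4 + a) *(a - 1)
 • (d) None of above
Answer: c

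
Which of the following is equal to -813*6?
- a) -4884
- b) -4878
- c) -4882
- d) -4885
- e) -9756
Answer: b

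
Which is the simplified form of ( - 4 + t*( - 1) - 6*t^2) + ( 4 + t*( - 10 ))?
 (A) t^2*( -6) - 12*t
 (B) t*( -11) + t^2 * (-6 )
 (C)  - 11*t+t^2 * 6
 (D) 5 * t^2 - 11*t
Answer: B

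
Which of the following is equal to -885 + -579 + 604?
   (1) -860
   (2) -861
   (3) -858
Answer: 1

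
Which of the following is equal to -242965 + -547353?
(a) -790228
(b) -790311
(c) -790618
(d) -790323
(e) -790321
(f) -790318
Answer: f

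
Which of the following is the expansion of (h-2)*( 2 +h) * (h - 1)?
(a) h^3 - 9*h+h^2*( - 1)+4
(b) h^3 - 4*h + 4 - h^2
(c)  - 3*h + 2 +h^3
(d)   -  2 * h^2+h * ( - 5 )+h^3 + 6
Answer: b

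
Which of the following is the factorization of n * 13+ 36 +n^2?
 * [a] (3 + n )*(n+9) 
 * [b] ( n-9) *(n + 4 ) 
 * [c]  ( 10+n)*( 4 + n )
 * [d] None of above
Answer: d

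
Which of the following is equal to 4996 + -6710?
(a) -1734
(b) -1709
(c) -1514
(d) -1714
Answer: d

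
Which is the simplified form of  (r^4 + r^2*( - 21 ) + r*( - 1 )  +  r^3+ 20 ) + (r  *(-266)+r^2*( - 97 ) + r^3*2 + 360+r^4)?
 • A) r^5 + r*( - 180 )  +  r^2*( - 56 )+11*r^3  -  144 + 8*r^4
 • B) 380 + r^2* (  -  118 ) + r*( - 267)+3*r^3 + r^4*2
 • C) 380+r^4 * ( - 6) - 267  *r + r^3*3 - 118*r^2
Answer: B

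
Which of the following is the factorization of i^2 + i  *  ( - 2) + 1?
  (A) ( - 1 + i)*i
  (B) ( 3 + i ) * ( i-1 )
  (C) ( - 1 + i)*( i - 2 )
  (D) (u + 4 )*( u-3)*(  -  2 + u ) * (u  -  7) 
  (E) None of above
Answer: E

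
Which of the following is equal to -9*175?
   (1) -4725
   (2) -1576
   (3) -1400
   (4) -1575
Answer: 4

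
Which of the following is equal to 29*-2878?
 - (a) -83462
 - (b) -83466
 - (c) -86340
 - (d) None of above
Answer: a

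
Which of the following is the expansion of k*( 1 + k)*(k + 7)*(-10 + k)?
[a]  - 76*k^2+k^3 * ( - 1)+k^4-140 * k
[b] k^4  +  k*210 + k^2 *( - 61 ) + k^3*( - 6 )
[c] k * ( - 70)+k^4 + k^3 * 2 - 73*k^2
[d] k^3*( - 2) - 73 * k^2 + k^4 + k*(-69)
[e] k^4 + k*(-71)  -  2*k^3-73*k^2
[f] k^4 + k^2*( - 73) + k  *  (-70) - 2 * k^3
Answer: f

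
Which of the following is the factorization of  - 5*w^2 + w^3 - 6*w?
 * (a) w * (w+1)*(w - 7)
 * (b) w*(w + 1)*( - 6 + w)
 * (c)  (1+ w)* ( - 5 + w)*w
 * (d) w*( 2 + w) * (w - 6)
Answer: b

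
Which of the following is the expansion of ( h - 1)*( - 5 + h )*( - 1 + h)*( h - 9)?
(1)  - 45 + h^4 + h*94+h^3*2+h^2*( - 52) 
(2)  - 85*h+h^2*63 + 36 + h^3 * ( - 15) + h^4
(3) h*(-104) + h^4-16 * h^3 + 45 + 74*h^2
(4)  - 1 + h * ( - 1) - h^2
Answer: 3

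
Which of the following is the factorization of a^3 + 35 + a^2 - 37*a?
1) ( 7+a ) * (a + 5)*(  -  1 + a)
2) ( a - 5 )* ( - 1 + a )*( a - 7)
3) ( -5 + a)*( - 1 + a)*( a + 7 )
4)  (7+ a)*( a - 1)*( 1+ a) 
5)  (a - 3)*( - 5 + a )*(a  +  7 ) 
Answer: 3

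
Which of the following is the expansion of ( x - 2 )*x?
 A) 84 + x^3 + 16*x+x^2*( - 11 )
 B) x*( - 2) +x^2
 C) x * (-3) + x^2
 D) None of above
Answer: B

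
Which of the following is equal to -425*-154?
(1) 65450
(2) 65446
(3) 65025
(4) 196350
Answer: 1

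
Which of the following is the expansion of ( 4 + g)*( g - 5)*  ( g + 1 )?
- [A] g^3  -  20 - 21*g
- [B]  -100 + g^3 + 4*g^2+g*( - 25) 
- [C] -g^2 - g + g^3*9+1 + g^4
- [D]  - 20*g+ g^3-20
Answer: A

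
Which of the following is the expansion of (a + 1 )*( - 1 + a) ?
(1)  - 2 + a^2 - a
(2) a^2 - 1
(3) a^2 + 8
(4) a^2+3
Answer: 2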